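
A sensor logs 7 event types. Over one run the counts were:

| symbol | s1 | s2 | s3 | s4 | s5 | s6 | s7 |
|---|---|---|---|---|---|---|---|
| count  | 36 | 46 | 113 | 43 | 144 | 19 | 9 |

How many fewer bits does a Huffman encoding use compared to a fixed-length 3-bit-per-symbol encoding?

229

Fixed-length: 3 bits × 410 symbols = 1230 bits.
Huffman merges:
s7(9) + s6(19) → 28
28 + s1(36) → 64
s4(43) + s2(46) → 89
64 + 89 → 153
s3(113) + s5(144) → 257
153 + 257 → 410
Huffman total = 28 + 64 + 89 + 153 + 257 + 410 = 1001 bits.
Saving = 1230 − 1001 = 229 bits.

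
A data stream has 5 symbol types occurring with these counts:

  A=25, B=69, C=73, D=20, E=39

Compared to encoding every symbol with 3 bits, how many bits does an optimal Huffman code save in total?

181

Fixed-length: 3 bits × 226 symbols = 678 bits.
Huffman merges:
combine D(20), A(25) → 45
combine E(39), 45 → 84
combine B(69), C(73) → 142
combine 84, 142 → 226
Huffman total = 45 + 84 + 142 + 226 = 497 bits.
Saving = 678 − 497 = 181 bits.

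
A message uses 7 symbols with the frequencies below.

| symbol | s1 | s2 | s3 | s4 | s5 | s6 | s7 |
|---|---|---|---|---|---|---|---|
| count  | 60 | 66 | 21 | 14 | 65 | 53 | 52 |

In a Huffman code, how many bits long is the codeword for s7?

3

Huffman merges, smallest pair first:
s4(14) + s3(21) → 35
35 + s7(52) → 87
s6(53) + s1(60) → 113
s5(65) + s2(66) → 131
87 + 113 → 200
131 + 200 → 331
s7 sits 3 levels below the root, so its codeword is 3 bits.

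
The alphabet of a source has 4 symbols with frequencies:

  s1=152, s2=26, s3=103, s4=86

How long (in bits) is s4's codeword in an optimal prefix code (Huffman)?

3

Build the tree from the bottom:
s2(26) + s4(86) → 112
s3(103) + 112 → 215
s1(152) + 215 → 367
The subtree containing s4 is merged 3 times, so code length = 3.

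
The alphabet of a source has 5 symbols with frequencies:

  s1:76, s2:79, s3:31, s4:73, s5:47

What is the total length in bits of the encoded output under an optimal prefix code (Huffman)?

Greedily combine the two least-frequent nodes:
combine s3(31), s5(47) → 78
combine s4(73), s1(76) → 149
combine 78, s2(79) → 157
combine 149, 157 → 306
Each symbol's bit-cost is frequency × depth; summing gives 690 bits (equivalently 78 + 149 + 157 + 306).

690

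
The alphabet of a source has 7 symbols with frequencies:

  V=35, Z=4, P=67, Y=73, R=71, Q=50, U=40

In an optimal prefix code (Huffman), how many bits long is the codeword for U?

3

Huffman merges, smallest pair first:
combine Z(4), V(35) → 39
combine 39, U(40) → 79
combine Q(50), P(67) → 117
combine R(71), Y(73) → 144
combine 79, 117 → 196
combine 144, 196 → 340
U's leaf is at depth 3, giving a 3-bit codeword.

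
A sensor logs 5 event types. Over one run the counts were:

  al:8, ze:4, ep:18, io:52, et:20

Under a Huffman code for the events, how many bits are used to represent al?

4

Huffman merges, smallest pair first:
merge ze(4) and al(8): 12
merge 12 and ep(18): 30
merge et(20) and 30: 50
merge 50 and io(52): 102
al sits 4 levels below the root, so its codeword is 4 bits.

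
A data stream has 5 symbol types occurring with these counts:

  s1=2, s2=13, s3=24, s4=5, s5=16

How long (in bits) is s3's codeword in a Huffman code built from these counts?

1

Build the tree from the bottom:
combine s1(2), s4(5) → 7
combine 7, s2(13) → 20
combine s5(16), 20 → 36
combine s3(24), 36 → 60
s3 sits one level below the root: a 1-bit codeword.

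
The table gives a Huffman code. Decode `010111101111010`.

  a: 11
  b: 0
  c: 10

Read left to right; each codeword is recognised as soon as it completes (prefix code):
  0→b | 10→c | 11→a | 11→a | 0→b | 11→a | 11→a | 0→b | 10→c
Decoded message: bcaabaabc

bcaabaabc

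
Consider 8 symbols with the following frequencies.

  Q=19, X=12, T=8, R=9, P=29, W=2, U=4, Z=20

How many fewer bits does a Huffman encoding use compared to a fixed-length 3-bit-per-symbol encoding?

Fixed-length: 3 bits × 103 symbols = 309 bits.
Huffman merges:
combine W(2), U(4) → 6
combine 6, T(8) → 14
combine R(9), X(12) → 21
combine 14, Q(19) → 33
combine Z(20), 21 → 41
combine P(29), 33 → 62
combine 41, 62 → 103
Huffman total = 6 + 14 + 21 + 33 + 41 + 62 + 103 = 280 bits.
Saving = 309 − 280 = 29 bits.

29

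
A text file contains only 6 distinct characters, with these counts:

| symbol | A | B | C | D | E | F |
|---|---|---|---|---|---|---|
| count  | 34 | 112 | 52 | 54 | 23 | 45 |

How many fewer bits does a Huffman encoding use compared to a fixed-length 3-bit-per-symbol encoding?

Fixed-length: 3 bits × 320 symbols = 960 bits.
Huffman merges:
combine E(23), A(34) → 57
combine F(45), C(52) → 97
combine D(54), 57 → 111
combine 97, 111 → 208
combine B(112), 208 → 320
Huffman total = 57 + 97 + 111 + 208 + 320 = 793 bits.
Saving = 960 − 793 = 167 bits.

167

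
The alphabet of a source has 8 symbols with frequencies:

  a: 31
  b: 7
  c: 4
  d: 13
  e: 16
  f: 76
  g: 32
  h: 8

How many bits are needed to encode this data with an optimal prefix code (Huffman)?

468

Build the Huffman tree bottom-up:
combine c(4), b(7) → 11
combine h(8), 11 → 19
combine d(13), e(16) → 29
combine 19, 29 → 48
combine a(31), g(32) → 63
combine 48, 63 → 111
combine f(76), 111 → 187
The encoded length is the sum of every internal node's weight: 11 + 19 + 29 + 48 + 63 + 111 + 187 = 468 bits.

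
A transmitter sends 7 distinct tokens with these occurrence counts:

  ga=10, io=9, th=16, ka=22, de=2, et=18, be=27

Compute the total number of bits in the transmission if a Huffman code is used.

Greedily combine the two least-frequent nodes:
merge de(2) and io(9): 11
merge ga(10) and 11: 21
merge th(16) and et(18): 34
merge 21 and ka(22): 43
merge be(27) and 34: 61
merge 43 and 61: 104
The encoded length is the sum of every internal node's weight: 11 + 21 + 34 + 43 + 61 + 104 = 274 bits.

274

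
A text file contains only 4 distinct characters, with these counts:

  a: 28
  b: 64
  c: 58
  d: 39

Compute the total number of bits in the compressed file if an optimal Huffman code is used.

Merge the two smallest weights repeatedly:
a(28) + d(39) → 67
c(58) + b(64) → 122
67 + 122 → 189
Total encoded bits = sum of merged weights = 67 + 122 + 189 = 378.

378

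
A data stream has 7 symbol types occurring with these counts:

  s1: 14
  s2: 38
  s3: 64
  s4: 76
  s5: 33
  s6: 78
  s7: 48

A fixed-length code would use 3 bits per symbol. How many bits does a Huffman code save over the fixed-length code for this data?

107

Fixed-length: 3 bits × 351 symbols = 1053 bits.
Huffman merges:
combine s1(14), s5(33) → 47
combine s2(38), 47 → 85
combine s7(48), s3(64) → 112
combine s4(76), s6(78) → 154
combine 85, 112 → 197
combine 154, 197 → 351
Huffman total = 47 + 85 + 112 + 154 + 197 + 351 = 946 bits.
Saving = 1053 − 946 = 107 bits.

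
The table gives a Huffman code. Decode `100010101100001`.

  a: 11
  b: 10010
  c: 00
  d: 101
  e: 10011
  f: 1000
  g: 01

fdgfg

Read left to right; each codeword is recognised as soon as it completes (prefix code):
  1000→f | 101→d | 01→g | 1000→f | 01→g
Decoded message: fdgfg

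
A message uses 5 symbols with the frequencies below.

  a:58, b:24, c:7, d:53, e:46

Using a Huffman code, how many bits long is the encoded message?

Greedily combine the two least-frequent nodes:
merge c(7) and b(24): 31
merge 31 and e(46): 77
merge d(53) and a(58): 111
merge 77 and 111: 188
The encoded length is the sum of every internal node's weight: 31 + 77 + 111 + 188 = 407 bits.

407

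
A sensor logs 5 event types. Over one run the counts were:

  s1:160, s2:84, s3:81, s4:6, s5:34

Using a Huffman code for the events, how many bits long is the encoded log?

731

Build the Huffman tree bottom-up:
combine s4(6), s5(34) → 40
combine 40, s3(81) → 121
combine s2(84), 121 → 205
combine s1(160), 205 → 365
Each symbol's bit-cost is frequency × depth; summing gives 731 bits (equivalently 40 + 121 + 205 + 365).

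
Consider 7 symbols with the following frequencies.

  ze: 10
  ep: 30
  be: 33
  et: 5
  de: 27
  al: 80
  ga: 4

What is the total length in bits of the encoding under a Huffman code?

Merge the two smallest weights repeatedly:
combine ga(4), et(5) → 9
combine 9, ze(10) → 19
combine 19, de(27) → 46
combine ep(30), be(33) → 63
combine 46, 63 → 109
combine al(80), 109 → 189
Total encoded bits = sum of merged weights = 9 + 19 + 46 + 63 + 109 + 189 = 435.

435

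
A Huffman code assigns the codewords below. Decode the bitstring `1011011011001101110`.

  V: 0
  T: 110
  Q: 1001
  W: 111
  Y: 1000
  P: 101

Read left to right; each codeword is recognised as soon as it completes (prefix code):
  101→P | 101→P | 101→P | 1001→Q | 101→P | 110→T
Decoded message: PPPQPT

PPPQPT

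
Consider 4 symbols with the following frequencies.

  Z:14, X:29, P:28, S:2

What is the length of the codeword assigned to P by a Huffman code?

2

Huffman merges, smallest pair first:
S(2) + Z(14) → 16
16 + P(28) → 44
X(29) + 44 → 73
P's leaf is at depth 2, giving a 2-bit codeword.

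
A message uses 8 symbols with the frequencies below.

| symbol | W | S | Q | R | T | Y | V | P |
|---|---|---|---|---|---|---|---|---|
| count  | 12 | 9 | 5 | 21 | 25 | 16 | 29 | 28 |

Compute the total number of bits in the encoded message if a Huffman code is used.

418

Build the Huffman tree bottom-up:
combine Q(5), S(9) → 14
combine W(12), 14 → 26
combine Y(16), R(21) → 37
combine T(25), 26 → 51
combine P(28), V(29) → 57
combine 37, 51 → 88
combine 57, 88 → 145
Total encoded bits = sum of merged weights = 14 + 26 + 37 + 51 + 57 + 88 + 145 = 418.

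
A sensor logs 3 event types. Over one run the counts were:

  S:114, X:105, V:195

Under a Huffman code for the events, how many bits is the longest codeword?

Merge the two lowest-weight nodes at each step:
combine X(105), S(114) → 219
combine V(195), 219 → 414
The first pair merged (X, S) ends up deepest, at depth 2.

2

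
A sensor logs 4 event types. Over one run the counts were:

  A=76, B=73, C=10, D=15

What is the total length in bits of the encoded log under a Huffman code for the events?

Build the Huffman tree bottom-up:
C(10) + D(15) → 25
25 + B(73) → 98
A(76) + 98 → 174
The encoded length is the sum of every internal node's weight: 25 + 98 + 174 = 297 bits.

297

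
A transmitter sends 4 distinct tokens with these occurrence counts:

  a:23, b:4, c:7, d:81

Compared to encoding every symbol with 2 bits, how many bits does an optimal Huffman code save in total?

70

Fixed-length: 2 bits × 115 symbols = 230 bits.
Huffman merges:
b(4) + c(7) → 11
11 + a(23) → 34
34 + d(81) → 115
Huffman total = 11 + 34 + 115 = 160 bits.
Saving = 230 − 160 = 70 bits.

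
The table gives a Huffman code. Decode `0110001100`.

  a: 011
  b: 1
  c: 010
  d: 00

adad

Read left to right; each codeword is recognised as soon as it completes (prefix code):
  011→a | 00→d | 011→a | 00→d
Decoded message: adad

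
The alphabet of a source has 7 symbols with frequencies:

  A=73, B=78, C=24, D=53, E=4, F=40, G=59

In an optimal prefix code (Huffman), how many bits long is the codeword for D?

3

Repeatedly merge the two smallest:
merge E(4) and C(24): 28
merge 28 and F(40): 68
merge D(53) and G(59): 112
merge 68 and A(73): 141
merge B(78) and 112: 190
merge 141 and 190: 331
D's leaf is at depth 3, giving a 3-bit codeword.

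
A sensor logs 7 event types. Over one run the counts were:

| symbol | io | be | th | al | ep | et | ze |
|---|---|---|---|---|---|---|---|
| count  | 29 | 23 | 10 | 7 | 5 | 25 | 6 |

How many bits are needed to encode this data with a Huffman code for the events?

266

Build the Huffman tree bottom-up:
merge ep(5) and ze(6): 11
merge al(7) and th(10): 17
merge 11 and 17: 28
merge be(23) and et(25): 48
merge 28 and io(29): 57
merge 48 and 57: 105
Each symbol's bit-cost is frequency × depth; summing gives 266 bits (equivalently 11 + 17 + 28 + 48 + 57 + 105).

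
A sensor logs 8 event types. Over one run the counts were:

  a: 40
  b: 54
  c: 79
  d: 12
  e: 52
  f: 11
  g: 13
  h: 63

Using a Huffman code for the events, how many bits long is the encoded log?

889

Build the Huffman tree bottom-up:
merge f(11) and d(12): 23
merge g(13) and 23: 36
merge 36 and a(40): 76
merge e(52) and b(54): 106
merge h(63) and 76: 139
merge c(79) and 106: 185
merge 139 and 185: 324
Each symbol's bit-cost is frequency × depth; summing gives 889 bits (equivalently 23 + 36 + 76 + 106 + 139 + 185 + 324).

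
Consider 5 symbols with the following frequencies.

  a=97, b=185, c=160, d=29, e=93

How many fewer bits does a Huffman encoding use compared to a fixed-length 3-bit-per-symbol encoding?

Fixed-length: 3 bits × 564 symbols = 1692 bits.
Huffman merges:
combine d(29), e(93) → 122
combine a(97), 122 → 219
combine c(160), b(185) → 345
combine 219, 345 → 564
Huffman total = 122 + 219 + 345 + 564 = 1250 bits.
Saving = 1692 − 1250 = 442 bits.

442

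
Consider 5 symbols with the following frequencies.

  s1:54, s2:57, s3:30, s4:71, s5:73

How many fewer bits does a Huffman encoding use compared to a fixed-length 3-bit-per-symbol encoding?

Fixed-length: 3 bits × 285 symbols = 855 bits.
Huffman merges:
merge s3(30) and s1(54): 84
merge s2(57) and s4(71): 128
merge s5(73) and 84: 157
merge 128 and 157: 285
Huffman total = 84 + 128 + 157 + 285 = 654 bits.
Saving = 855 − 654 = 201 bits.

201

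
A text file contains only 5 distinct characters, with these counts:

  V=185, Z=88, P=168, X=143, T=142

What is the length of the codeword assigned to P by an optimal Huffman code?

Huffman merges, smallest pair first:
combine Z(88), T(142) → 230
combine X(143), P(168) → 311
combine V(185), 230 → 415
combine 311, 415 → 726
P's leaf is at depth 2, giving a 2-bit codeword.

2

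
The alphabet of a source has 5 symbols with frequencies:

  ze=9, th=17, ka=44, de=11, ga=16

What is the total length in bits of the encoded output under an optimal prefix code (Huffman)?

Greedily combine the two least-frequent nodes:
combine ze(9), de(11) → 20
combine ga(16), th(17) → 33
combine 20, 33 → 53
combine ka(44), 53 → 97
Total encoded bits = sum of merged weights = 20 + 33 + 53 + 97 = 203.

203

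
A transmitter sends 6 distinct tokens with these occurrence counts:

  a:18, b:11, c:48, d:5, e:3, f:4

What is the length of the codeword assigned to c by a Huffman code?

1

Huffman merges, smallest pair first:
e(3) + f(4) → 7
d(5) + 7 → 12
b(11) + 12 → 23
a(18) + 23 → 41
41 + c(48) → 89
c is merged only at the final step, so code length = 1.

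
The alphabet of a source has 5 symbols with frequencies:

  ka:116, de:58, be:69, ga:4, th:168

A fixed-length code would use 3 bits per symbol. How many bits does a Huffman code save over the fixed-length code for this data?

Fixed-length: 3 bits × 415 symbols = 1245 bits.
Huffman merges:
merge ga(4) and de(58): 62
merge 62 and be(69): 131
merge ka(116) and 131: 247
merge th(168) and 247: 415
Huffman total = 62 + 131 + 247 + 415 = 855 bits.
Saving = 1245 − 855 = 390 bits.

390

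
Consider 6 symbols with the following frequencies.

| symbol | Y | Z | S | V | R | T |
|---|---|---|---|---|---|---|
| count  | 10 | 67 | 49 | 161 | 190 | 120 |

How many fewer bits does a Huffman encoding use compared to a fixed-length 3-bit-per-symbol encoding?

Fixed-length: 3 bits × 597 symbols = 1791 bits.
Huffman merges:
merge Y(10) and S(49): 59
merge 59 and Z(67): 126
merge T(120) and 126: 246
merge V(161) and R(190): 351
merge 246 and 351: 597
Huffman total = 59 + 126 + 246 + 351 + 597 = 1379 bits.
Saving = 1791 − 1379 = 412 bits.

412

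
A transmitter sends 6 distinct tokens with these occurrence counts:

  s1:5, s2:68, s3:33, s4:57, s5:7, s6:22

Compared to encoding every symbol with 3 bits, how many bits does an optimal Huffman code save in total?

Fixed-length: 3 bits × 192 symbols = 576 bits.
Huffman merges:
combine s1(5), s5(7) → 12
combine 12, s6(22) → 34
combine s3(33), 34 → 67
combine s4(57), 67 → 124
combine s2(68), 124 → 192
Huffman total = 12 + 34 + 67 + 124 + 192 = 429 bits.
Saving = 576 − 429 = 147 bits.

147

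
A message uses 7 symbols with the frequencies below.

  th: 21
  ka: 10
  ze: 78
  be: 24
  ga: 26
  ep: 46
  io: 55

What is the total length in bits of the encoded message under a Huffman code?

Build the Huffman tree bottom-up:
ka(10) + th(21) → 31
be(24) + ga(26) → 50
31 + ep(46) → 77
50 + io(55) → 105
77 + ze(78) → 155
105 + 155 → 260
The encoded length is the sum of every internal node's weight: 31 + 50 + 77 + 105 + 155 + 260 = 678 bits.

678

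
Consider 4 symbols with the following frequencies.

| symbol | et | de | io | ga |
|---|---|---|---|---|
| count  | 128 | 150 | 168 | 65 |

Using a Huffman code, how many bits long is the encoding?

Merge the two smallest weights repeatedly:
ga(65) + et(128) → 193
de(150) + io(168) → 318
193 + 318 → 511
Total encoded bits = sum of merged weights = 193 + 318 + 511 = 1022.

1022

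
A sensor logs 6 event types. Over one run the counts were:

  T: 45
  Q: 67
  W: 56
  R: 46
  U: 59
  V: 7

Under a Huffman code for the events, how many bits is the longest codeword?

Merge the two lowest-weight nodes at each step:
combine V(7), T(45) → 52
combine R(46), 52 → 98
combine W(56), U(59) → 115
combine Q(67), 98 → 165
combine 115, 165 → 280
Maximum depth reached is 4.

4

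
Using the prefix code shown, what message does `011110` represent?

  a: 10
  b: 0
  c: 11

bccb

Read left to right; each codeword is recognised as soon as it completes (prefix code):
  0→b | 11→c | 11→c | 0→b
Decoded message: bccb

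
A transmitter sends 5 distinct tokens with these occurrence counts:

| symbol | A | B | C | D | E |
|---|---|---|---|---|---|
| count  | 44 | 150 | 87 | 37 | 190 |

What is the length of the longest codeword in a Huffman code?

4

Merge the two lowest-weight nodes at each step:
D(37) + A(44) → 81
81 + C(87) → 168
B(150) + 168 → 318
E(190) + 318 → 508
The rarest symbols sit at the bottom; the longest codeword is 4 bits.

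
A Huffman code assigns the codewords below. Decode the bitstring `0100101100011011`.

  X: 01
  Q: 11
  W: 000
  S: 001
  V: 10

Read left to right; each codeword is recognised as soon as it completes (prefix code):
  01→X | 001→S | 01→X | 10→V | 001→S | 10→V | 11→Q
Decoded message: XSXVSVQ

XSXVSVQ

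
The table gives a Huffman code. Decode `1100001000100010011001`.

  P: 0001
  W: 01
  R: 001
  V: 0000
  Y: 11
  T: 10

Read left to right; each codeword is recognised as soon as it completes (prefix code):
  11→Y | 0000→V | 10→T | 001→R | 0001→P | 001→R | 10→T | 01→W
Decoded message: YVTRPRTW

YVTRPRTW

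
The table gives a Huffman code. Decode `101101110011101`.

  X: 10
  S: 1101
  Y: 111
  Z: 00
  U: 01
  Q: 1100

Read left to right; each codeword is recognised as soon as it completes (prefix code):
  10→X | 1101→S | 1100→Q | 111→Y | 01→U
Decoded message: XSQYU

XSQYU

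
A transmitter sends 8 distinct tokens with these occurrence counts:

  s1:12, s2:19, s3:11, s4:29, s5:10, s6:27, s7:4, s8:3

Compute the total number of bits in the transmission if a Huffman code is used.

313

Greedily combine the two least-frequent nodes:
s8(3) + s7(4) → 7
7 + s5(10) → 17
s3(11) + s1(12) → 23
17 + s2(19) → 36
23 + s6(27) → 50
s4(29) + 36 → 65
50 + 65 → 115
The encoded length is the sum of every internal node's weight: 7 + 17 + 23 + 36 + 50 + 65 + 115 = 313 bits.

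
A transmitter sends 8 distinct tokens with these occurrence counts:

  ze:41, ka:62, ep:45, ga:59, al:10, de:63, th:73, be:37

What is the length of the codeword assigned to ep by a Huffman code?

3

Repeatedly merge the two smallest:
combine al(10), be(37) → 47
combine ze(41), ep(45) → 86
combine 47, ga(59) → 106
combine ka(62), de(63) → 125
combine th(73), 86 → 159
combine 106, 125 → 231
combine 159, 231 → 390
ep's leaf is at depth 3, giving a 3-bit codeword.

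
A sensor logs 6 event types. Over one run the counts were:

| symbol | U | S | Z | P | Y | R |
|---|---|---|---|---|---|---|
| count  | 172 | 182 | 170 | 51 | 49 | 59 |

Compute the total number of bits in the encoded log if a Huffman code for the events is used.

1625

Build the Huffman tree bottom-up:
combine Y(49), P(51) → 100
combine R(59), 100 → 159
combine 159, Z(170) → 329
combine U(172), S(182) → 354
combine 329, 354 → 683
The encoded length is the sum of every internal node's weight: 100 + 159 + 329 + 354 + 683 = 1625 bits.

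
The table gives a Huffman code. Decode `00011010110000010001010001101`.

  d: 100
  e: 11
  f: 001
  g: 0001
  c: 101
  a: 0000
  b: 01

Read left to right; each codeword is recognised as soon as it completes (prefix code):
  0001→g | 101→c | 01→b | 100→d | 0001→g | 0001→g | 01→b | 0001→g | 101→c
Decoded message: gcbdggbgc

gcbdggbgc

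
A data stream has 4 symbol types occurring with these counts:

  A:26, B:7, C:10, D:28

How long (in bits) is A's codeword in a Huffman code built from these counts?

Huffman merges, smallest pair first:
combine B(7), C(10) → 17
combine 17, A(26) → 43
combine D(28), 43 → 71
A sits 2 levels below the root, so its codeword is 2 bits.

2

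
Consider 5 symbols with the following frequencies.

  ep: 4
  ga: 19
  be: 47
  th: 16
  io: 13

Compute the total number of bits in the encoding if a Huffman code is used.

Build the Huffman tree bottom-up:
merge ep(4) and io(13): 17
merge th(16) and 17: 33
merge ga(19) and 33: 52
merge be(47) and 52: 99
Total encoded bits = sum of merged weights = 17 + 33 + 52 + 99 = 201.

201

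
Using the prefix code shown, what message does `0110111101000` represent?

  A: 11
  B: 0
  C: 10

BABAABCBB

Read left to right; each codeword is recognised as soon as it completes (prefix code):
  0→B | 11→A | 0→B | 11→A | 11→A | 0→B | 10→C | 0→B | 0→B
Decoded message: BABAABCBB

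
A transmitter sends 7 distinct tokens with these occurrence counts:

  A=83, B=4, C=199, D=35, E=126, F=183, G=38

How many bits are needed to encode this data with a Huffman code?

Build the Huffman tree bottom-up:
merge B(4) and D(35): 39
merge G(38) and 39: 77
merge 77 and A(83): 160
merge E(126) and 160: 286
merge F(183) and C(199): 382
merge 286 and 382: 668
Total encoded bits = sum of merged weights = 39 + 77 + 160 + 286 + 382 + 668 = 1612.

1612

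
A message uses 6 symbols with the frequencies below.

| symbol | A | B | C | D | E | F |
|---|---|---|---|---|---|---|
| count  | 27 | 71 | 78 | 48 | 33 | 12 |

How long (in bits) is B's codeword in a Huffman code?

Huffman merges, smallest pair first:
merge F(12) and A(27): 39
merge E(33) and 39: 72
merge D(48) and B(71): 119
merge 72 and C(78): 150
merge 119 and 150: 269
B sits 2 levels below the root, so its codeword is 2 bits.

2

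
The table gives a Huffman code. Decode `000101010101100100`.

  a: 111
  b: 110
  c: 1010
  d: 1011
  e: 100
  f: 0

Read left to right; each codeword is recognised as soon as it completes (prefix code):
  0→f | 0→f | 0→f | 1010→c | 1010→c | 110→b | 0→f | 100→e
Decoded message: fffccbfe

fffccbfe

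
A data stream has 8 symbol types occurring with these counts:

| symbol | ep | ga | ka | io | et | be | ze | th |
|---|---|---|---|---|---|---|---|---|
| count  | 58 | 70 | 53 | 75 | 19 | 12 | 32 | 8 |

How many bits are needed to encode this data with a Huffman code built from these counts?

895

Build the Huffman tree bottom-up:
merge th(8) and be(12): 20
merge et(19) and 20: 39
merge ze(32) and 39: 71
merge ka(53) and ep(58): 111
merge ga(70) and 71: 141
merge io(75) and 111: 186
merge 141 and 186: 327
The encoded length is the sum of every internal node's weight: 20 + 39 + 71 + 111 + 141 + 186 + 327 = 895 bits.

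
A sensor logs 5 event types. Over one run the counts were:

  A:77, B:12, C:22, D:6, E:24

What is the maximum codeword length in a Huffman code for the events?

Merge the two lowest-weight nodes at each step:
combine D(6), B(12) → 18
combine 18, C(22) → 40
combine E(24), 40 → 64
combine 64, A(77) → 141
Maximum depth reached is 4.

4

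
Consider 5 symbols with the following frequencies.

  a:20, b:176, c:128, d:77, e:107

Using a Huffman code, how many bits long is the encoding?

1113

Build the Huffman tree bottom-up:
combine a(20), d(77) → 97
combine 97, e(107) → 204
combine c(128), b(176) → 304
combine 204, 304 → 508
The encoded length is the sum of every internal node's weight: 97 + 204 + 304 + 508 = 1113 bits.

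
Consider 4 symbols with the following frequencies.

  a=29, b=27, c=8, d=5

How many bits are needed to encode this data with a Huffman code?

122

Build the Huffman tree bottom-up:
d(5) + c(8) → 13
13 + b(27) → 40
a(29) + 40 → 69
Each symbol's bit-cost is frequency × depth; summing gives 122 bits (equivalently 13 + 40 + 69).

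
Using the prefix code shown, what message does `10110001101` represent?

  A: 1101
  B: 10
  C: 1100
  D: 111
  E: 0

BCEA

Read left to right; each codeword is recognised as soon as it completes (prefix code):
  10→B | 1100→C | 0→E | 1101→A
Decoded message: BCEA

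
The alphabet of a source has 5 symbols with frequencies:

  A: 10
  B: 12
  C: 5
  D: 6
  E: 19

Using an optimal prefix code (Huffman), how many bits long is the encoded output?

115

Build the Huffman tree bottom-up:
C(5) + D(6) → 11
A(10) + 11 → 21
B(12) + E(19) → 31
21 + 31 → 52
The encoded length is the sum of every internal node's weight: 11 + 21 + 31 + 52 = 115 bits.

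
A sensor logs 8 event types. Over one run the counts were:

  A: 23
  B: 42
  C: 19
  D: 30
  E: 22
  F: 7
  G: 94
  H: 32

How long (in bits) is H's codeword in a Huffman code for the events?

Repeatedly merge the two smallest:
F(7) + C(19) → 26
E(22) + A(23) → 45
26 + D(30) → 56
H(32) + B(42) → 74
45 + 56 → 101
74 + G(94) → 168
101 + 168 → 269
H sits 3 levels below the root, so its codeword is 3 bits.

3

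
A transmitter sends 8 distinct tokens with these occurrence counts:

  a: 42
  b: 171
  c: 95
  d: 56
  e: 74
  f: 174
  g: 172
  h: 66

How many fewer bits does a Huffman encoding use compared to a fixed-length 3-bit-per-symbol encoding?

108

Fixed-length: 3 bits × 850 symbols = 2550 bits.
Huffman merges:
merge a(42) and d(56): 98
merge h(66) and e(74): 140
merge c(95) and 98: 193
merge 140 and b(171): 311
merge g(172) and f(174): 346
merge 193 and 311: 504
merge 346 and 504: 850
Huffman total = 98 + 140 + 193 + 311 + 346 + 504 + 850 = 2442 bits.
Saving = 2550 − 2442 = 108 bits.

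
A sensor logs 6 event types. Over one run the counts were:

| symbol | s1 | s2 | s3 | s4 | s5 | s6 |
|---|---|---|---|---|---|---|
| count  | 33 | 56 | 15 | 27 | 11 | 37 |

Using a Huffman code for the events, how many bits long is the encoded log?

437

Greedily combine the two least-frequent nodes:
s5(11) + s3(15) → 26
26 + s4(27) → 53
s1(33) + s6(37) → 70
53 + s2(56) → 109
70 + 109 → 179
Each symbol's bit-cost is frequency × depth; summing gives 437 bits (equivalently 26 + 53 + 70 + 109 + 179).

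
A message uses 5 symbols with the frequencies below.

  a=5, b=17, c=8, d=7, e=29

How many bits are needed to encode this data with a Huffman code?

Greedily combine the two least-frequent nodes:
combine a(5), d(7) → 12
combine c(8), 12 → 20
combine b(17), 20 → 37
combine e(29), 37 → 66
Total encoded bits = sum of merged weights = 12 + 20 + 37 + 66 = 135.

135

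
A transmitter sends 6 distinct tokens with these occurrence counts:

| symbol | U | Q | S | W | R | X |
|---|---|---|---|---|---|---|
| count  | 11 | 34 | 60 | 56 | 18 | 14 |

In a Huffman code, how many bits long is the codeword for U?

4

Repeatedly merge the two smallest:
combine U(11), X(14) → 25
combine R(18), 25 → 43
combine Q(34), 43 → 77
combine W(56), S(60) → 116
combine 77, 116 → 193
U's leaf is at depth 4, giving a 4-bit codeword.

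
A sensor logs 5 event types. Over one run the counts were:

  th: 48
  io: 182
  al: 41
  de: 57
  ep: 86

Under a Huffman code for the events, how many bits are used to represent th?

3

Build the tree from the bottom:
combine al(41), th(48) → 89
combine de(57), ep(86) → 143
combine 89, 143 → 232
combine io(182), 232 → 414
th's leaf is at depth 3, giving a 3-bit codeword.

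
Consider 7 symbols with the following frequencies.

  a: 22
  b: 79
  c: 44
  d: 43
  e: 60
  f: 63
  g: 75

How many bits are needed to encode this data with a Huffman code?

Merge the two smallest weights repeatedly:
a(22) + d(43) → 65
c(44) + e(60) → 104
f(63) + 65 → 128
g(75) + b(79) → 154
104 + 128 → 232
154 + 232 → 386
Total encoded bits = sum of merged weights = 65 + 104 + 128 + 154 + 232 + 386 = 1069.

1069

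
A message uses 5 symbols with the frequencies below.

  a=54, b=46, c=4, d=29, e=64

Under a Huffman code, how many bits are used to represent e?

2

Repeatedly merge the two smallest:
c(4) + d(29) → 33
33 + b(46) → 79
a(54) + e(64) → 118
79 + 118 → 197
e sits 2 levels below the root, so its codeword is 2 bits.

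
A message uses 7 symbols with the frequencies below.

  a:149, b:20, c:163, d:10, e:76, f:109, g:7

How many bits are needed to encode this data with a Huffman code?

Merge the two smallest weights repeatedly:
merge g(7) and d(10): 17
merge 17 and b(20): 37
merge 37 and e(76): 113
merge f(109) and 113: 222
merge a(149) and c(163): 312
merge 222 and 312: 534
Each symbol's bit-cost is frequency × depth; summing gives 1235 bits (equivalently 17 + 37 + 113 + 222 + 312 + 534).

1235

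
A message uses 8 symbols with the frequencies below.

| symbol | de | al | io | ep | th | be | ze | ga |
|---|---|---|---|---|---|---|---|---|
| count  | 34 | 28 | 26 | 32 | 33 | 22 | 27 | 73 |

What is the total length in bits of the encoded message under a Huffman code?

800

Build the Huffman tree bottom-up:
be(22) + io(26) → 48
ze(27) + al(28) → 55
ep(32) + th(33) → 65
de(34) + 48 → 82
55 + 65 → 120
ga(73) + 82 → 155
120 + 155 → 275
The encoded length is the sum of every internal node's weight: 48 + 55 + 65 + 82 + 120 + 155 + 275 = 800 bits.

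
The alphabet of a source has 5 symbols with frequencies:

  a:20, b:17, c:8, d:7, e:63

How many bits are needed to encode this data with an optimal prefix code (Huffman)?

214

Merge the two smallest weights repeatedly:
d(7) + c(8) → 15
15 + b(17) → 32
a(20) + 32 → 52
52 + e(63) → 115
Total encoded bits = sum of merged weights = 15 + 32 + 52 + 115 = 214.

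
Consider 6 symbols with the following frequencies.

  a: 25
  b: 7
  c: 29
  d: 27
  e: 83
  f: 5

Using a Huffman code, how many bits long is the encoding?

Build the Huffman tree bottom-up:
combine f(5), b(7) → 12
combine 12, a(25) → 37
combine d(27), c(29) → 56
combine 37, 56 → 93
combine e(83), 93 → 176
Each symbol's bit-cost is frequency × depth; summing gives 374 bits (equivalently 12 + 37 + 56 + 93 + 176).

374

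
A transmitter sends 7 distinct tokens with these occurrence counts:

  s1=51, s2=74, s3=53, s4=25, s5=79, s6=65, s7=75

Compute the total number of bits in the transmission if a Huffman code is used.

1187

Merge the two smallest weights repeatedly:
merge s4(25) and s1(51): 76
merge s3(53) and s6(65): 118
merge s2(74) and s7(75): 149
merge 76 and s5(79): 155
merge 118 and 149: 267
merge 155 and 267: 422
Total encoded bits = sum of merged weights = 76 + 118 + 149 + 155 + 267 + 422 = 1187.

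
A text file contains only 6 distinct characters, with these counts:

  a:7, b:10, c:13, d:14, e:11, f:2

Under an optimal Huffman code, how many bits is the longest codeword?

4

Merge the two lowest-weight nodes at each step:
merge f(2) and a(7): 9
merge 9 and b(10): 19
merge e(11) and c(13): 24
merge d(14) and 19: 33
merge 24 and 33: 57
The rarest symbols sit at the bottom; the longest codeword is 4 bits.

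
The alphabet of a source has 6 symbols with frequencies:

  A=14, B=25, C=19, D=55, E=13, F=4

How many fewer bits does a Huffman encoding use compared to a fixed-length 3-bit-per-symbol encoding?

Fixed-length: 3 bits × 130 symbols = 390 bits.
Huffman merges:
merge F(4) and E(13): 17
merge A(14) and 17: 31
merge C(19) and B(25): 44
merge 31 and 44: 75
merge D(55) and 75: 130
Huffman total = 17 + 31 + 44 + 75 + 130 = 297 bits.
Saving = 390 − 297 = 93 bits.

93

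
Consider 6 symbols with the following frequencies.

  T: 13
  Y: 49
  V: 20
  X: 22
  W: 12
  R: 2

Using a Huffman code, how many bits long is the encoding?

270

Merge the two smallest weights repeatedly:
R(2) + W(12) → 14
T(13) + 14 → 27
V(20) + X(22) → 42
27 + 42 → 69
Y(49) + 69 → 118
Each symbol's bit-cost is frequency × depth; summing gives 270 bits (equivalently 14 + 27 + 42 + 69 + 118).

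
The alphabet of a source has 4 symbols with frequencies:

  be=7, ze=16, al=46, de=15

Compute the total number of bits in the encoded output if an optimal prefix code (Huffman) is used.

144

Build the Huffman tree bottom-up:
combine be(7), de(15) → 22
combine ze(16), 22 → 38
combine 38, al(46) → 84
Each symbol's bit-cost is frequency × depth; summing gives 144 bits (equivalently 22 + 38 + 84).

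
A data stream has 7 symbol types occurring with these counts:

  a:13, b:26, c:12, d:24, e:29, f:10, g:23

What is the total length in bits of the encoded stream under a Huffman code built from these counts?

378

Build the Huffman tree bottom-up:
merge f(10) and c(12): 22
merge a(13) and 22: 35
merge g(23) and d(24): 47
merge b(26) and e(29): 55
merge 35 and 47: 82
merge 55 and 82: 137
Total encoded bits = sum of merged weights = 22 + 35 + 47 + 55 + 82 + 137 = 378.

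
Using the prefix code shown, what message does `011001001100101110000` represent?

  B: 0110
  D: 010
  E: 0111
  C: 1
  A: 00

BDBDCCCAA

Read left to right; each codeword is recognised as soon as it completes (prefix code):
  0110→B | 010→D | 0110→B | 010→D | 1→C | 1→C | 1→C | 00→A | 00→A
Decoded message: BDBDCCCAA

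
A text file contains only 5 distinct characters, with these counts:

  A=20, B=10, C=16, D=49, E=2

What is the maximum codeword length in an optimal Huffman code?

4

Merge the two lowest-weight nodes at each step:
combine E(2), B(10) → 12
combine 12, C(16) → 28
combine A(20), 28 → 48
combine 48, D(49) → 97
The first pair merged (E, B) ends up deepest, at depth 4.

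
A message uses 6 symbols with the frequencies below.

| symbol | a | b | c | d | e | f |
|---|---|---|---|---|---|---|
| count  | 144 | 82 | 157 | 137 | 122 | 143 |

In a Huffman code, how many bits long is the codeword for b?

Repeatedly merge the two smallest:
merge b(82) and e(122): 204
merge d(137) and f(143): 280
merge a(144) and c(157): 301
merge 204 and 280: 484
merge 301 and 484: 785
b's leaf is at depth 3, giving a 3-bit codeword.

3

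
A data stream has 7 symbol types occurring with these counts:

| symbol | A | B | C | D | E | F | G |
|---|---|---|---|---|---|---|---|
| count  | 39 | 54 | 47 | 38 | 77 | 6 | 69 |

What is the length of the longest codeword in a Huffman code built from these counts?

Merge the two lowest-weight nodes at each step:
merge F(6) and D(38): 44
merge A(39) and 44: 83
merge C(47) and B(54): 101
merge G(69) and E(77): 146
merge 83 and 101: 184
merge 146 and 184: 330
The first pair merged (F, D) ends up deepest, at depth 4.

4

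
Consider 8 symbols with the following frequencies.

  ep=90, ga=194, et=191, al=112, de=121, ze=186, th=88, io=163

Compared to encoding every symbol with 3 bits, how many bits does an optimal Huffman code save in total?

16

Fixed-length: 3 bits × 1145 symbols = 3435 bits.
Huffman merges:
merge th(88) and ep(90): 178
merge al(112) and de(121): 233
merge io(163) and 178: 341
merge ze(186) and et(191): 377
merge ga(194) and 233: 427
merge 341 and 377: 718
merge 427 and 718: 1145
Huffman total = 178 + 233 + 341 + 377 + 427 + 718 + 1145 = 3419 bits.
Saving = 3435 − 3419 = 16 bits.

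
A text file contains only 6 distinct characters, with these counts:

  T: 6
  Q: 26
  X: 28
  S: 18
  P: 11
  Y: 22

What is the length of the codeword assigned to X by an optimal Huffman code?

2

Repeatedly merge the two smallest:
T(6) + P(11) → 17
17 + S(18) → 35
Y(22) + Q(26) → 48
X(28) + 35 → 63
48 + 63 → 111
X's leaf is at depth 2, giving a 2-bit codeword.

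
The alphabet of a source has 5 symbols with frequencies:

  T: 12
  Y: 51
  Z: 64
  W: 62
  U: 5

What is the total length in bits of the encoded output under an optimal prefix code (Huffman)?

Greedily combine the two least-frequent nodes:
U(5) + T(12) → 17
17 + Y(51) → 68
W(62) + Z(64) → 126
68 + 126 → 194
Total encoded bits = sum of merged weights = 17 + 68 + 126 + 194 = 405.

405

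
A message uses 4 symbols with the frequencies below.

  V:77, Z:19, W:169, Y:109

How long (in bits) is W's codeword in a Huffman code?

1

Repeatedly merge the two smallest:
merge Z(19) and V(77): 96
merge 96 and Y(109): 205
merge W(169) and 205: 374
W sits one level below the root: a 1-bit codeword.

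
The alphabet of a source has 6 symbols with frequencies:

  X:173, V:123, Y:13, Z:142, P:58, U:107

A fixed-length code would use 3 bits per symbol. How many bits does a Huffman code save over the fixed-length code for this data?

367

Fixed-length: 3 bits × 616 symbols = 1848 bits.
Huffman merges:
merge Y(13) and P(58): 71
merge 71 and U(107): 178
merge V(123) and Z(142): 265
merge X(173) and 178: 351
merge 265 and 351: 616
Huffman total = 71 + 178 + 265 + 351 + 616 = 1481 bits.
Saving = 1848 − 1481 = 367 bits.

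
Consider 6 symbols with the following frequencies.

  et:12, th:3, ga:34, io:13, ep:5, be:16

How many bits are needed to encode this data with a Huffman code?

Merge the two smallest weights repeatedly:
th(3) + ep(5) → 8
8 + et(12) → 20
io(13) + be(16) → 29
20 + 29 → 49
ga(34) + 49 → 83
Each symbol's bit-cost is frequency × depth; summing gives 189 bits (equivalently 8 + 20 + 29 + 49 + 83).

189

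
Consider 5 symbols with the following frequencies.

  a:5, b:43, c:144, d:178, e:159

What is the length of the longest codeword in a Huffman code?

Merge the two lowest-weight nodes at each step:
a(5) + b(43) → 48
48 + c(144) → 192
e(159) + d(178) → 337
192 + 337 → 529
Maximum depth reached is 3.

3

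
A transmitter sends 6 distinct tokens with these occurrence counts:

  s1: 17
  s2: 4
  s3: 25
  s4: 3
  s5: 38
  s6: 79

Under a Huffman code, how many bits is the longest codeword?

Merge the two lowest-weight nodes at each step:
merge s4(3) and s2(4): 7
merge 7 and s1(17): 24
merge 24 and s3(25): 49
merge s5(38) and 49: 87
merge s6(79) and 87: 166
The rarest symbols sit at the bottom; the longest codeword is 5 bits.

5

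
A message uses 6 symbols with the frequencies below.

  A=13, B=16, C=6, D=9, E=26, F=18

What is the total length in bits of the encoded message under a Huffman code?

219

Build the Huffman tree bottom-up:
C(6) + D(9) → 15
A(13) + 15 → 28
B(16) + F(18) → 34
E(26) + 28 → 54
34 + 54 → 88
Each symbol's bit-cost is frequency × depth; summing gives 219 bits (equivalently 15 + 28 + 34 + 54 + 88).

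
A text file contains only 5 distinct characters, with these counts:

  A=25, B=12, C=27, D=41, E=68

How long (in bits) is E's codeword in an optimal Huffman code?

Repeatedly merge the two smallest:
combine B(12), A(25) → 37
combine C(27), 37 → 64
combine D(41), 64 → 105
combine E(68), 105 → 173
E sits one level below the root: a 1-bit codeword.

1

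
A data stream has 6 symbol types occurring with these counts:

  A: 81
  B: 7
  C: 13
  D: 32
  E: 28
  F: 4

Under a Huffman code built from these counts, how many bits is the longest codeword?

5

Merge the two lowest-weight nodes at each step:
F(4) + B(7) → 11
11 + C(13) → 24
24 + E(28) → 52
D(32) + 52 → 84
A(81) + 84 → 165
The rarest symbols sit at the bottom; the longest codeword is 5 bits.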